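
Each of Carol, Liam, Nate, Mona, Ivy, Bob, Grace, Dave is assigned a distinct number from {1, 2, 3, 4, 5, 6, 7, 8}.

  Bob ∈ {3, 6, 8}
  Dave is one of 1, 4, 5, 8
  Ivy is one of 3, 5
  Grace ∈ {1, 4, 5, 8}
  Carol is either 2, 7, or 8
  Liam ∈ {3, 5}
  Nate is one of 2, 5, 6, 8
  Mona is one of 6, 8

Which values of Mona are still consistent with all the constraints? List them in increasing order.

6, 8

Among the 8 variables, 7 fits only Carol (and all 8 values in {1, 2, 3, 4, 5, 6, 7, 8} must be used), so Carol = 7.
The 7 still-open variables together cover exactly {1, 2, 3, 4, 5, 6, 8} — 7 values for 7 variables — and 2 appears only in Nate's list, so Nate = 2.
Liam and Ivy between them cover only {3, 5} — a naked pair. Remove those values from Bob, Grace, Dave.
The 2 variables Mona and Bob are confined to {6, 8}, which locks those values in; drop them from Grace, Dave.
No further eliminations apply; Mona can still be any of 6, 8.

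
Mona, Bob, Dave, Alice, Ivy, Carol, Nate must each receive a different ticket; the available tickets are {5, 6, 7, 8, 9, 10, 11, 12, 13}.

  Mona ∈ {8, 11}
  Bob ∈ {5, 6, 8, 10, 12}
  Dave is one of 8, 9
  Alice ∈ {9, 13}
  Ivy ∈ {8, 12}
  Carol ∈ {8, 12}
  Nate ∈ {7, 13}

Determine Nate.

7

Ivy and Carol share exactly the 2 values {8, 12}; by pigeonhole those values go to them, so strike 8, 12 from Mona, Bob, Dave.
Mona has just one choice, so Mona = 11.
Dave has just one choice, so Dave = 9. So Alice can't be 9.
Alice must be 13 (only option left). Remove 13 from Nate.
So Nate = 7.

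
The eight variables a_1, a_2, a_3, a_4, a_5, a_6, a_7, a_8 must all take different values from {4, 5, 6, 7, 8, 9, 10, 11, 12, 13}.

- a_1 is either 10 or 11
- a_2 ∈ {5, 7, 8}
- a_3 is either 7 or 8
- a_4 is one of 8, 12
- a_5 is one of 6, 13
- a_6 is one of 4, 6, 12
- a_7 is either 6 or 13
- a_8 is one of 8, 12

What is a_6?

4

a_4 and a_8 share exactly the 2 values {8, 12}; by pigeonhole those values go to them, so strike 8, 12 from a_2, a_3, a_6.
a_3 must be 7 (only option left). Strike 7 from a_2.
a_2 has just one choice, so a_2 = 5.
a_5 and a_7 share exactly the 2 values {6, 13}; by pigeonhole those values go to them, so strike 6, 13 from a_6.
So a_6 = 4.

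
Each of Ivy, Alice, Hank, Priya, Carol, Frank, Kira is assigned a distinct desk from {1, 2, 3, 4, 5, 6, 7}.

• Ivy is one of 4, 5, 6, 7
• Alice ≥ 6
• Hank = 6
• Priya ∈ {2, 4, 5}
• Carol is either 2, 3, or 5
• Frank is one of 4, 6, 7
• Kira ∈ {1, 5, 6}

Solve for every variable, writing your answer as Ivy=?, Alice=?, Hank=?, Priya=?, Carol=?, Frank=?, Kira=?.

Ivy=5, Alice=7, Hank=6, Priya=2, Carol=3, Frank=4, Kira=1

Hank must be 6 (only option left). Strike 6 from Ivy, Alice, Frank, Kira.
Alice has just one choice, so Alice = 7. Eliminate 7 elsewhere: Ivy, Frank.
Frank must be 4 (only option left). Strike 4 from Ivy, Priya.
Ivy has just one choice, so Ivy = 5. Strike 5 from Priya, Carol, Kira.
Priya has just one choice, so Priya = 2. Eliminate 2 elsewhere: Carol.
That leaves Carol = 3.
That leaves Kira = 1.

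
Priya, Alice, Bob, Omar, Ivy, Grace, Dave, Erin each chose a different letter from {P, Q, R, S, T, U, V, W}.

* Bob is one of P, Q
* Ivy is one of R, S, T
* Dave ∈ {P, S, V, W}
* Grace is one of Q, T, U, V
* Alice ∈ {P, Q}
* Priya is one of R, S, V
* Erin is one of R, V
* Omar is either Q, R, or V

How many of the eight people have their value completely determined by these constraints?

4

Among the 8 variables, U fits only Grace (and all 8 values in {P, Q, R, S, T, U, V, W} must be used), so Grace = U.
The 7 still-open variables draw from only 7 values {P, Q, R, S, T, V, W}, so each is used; only Ivy can be T, hence Ivy = T.
The 6 still-open variables together cover exactly {P, Q, R, S, V, W} — 6 values for 6 variables — and W appears only in Dave's list, so Dave = W.
The 5 still-open variables together cover exactly {P, Q, R, S, V} — 5 values for 5 variables — and S appears only in Priya's list, so Priya = S.
Alice and Bob share exactly the 2 values {P, Q}; by pigeonhole those values go to them, so strike P, Q from Omar.
Determined: Priya=S, Ivy=T, Grace=U, Dave=W. The other people each still have more than one consistent value. That makes 4.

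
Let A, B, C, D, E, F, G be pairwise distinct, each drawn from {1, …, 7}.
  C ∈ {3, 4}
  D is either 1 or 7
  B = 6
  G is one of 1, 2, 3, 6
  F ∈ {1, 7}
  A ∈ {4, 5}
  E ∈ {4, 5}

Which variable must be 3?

B has just one choice, so B = 6. Strike 6 from G.
Among the 6 still-open variables, 2 fits only G (and all 6 values in {1, 2, 3, 4, 5, 7} must be used), so G = 2.
The 5 still-open variables draw from only 5 values {1, 3, 4, 5, 7}, so each is used; only C can be 3, hence C = 3.

C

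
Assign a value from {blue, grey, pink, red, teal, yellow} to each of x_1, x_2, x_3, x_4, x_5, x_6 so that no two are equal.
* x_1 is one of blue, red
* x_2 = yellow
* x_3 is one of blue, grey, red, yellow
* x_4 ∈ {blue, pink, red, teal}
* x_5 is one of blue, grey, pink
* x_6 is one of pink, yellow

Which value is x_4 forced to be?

x_2 must be yellow (only option left). Remove yellow from x_3, x_6.
That leaves x_6 = pink. Strike pink from x_4, x_5.
Among the 4 still-open variables, teal fits only x_4 (and all 4 values in {blue, grey, red, teal} must be used), so x_4 = teal.

teal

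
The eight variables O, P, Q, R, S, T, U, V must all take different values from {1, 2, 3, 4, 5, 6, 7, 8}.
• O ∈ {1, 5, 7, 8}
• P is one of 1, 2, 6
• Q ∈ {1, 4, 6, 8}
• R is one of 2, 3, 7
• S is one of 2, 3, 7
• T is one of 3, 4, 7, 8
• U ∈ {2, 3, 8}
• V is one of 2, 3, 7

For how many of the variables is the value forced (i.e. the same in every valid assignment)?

3

The 8 variables together cover exactly {1, 2, 3, 4, 5, 6, 7, 8} — 8 values for 8 variables — and 5 appears only in O's list, so O = 5.
The 3 variables R, S, V are confined to {2, 3, 7}, which locks those values in; drop them from P, T, U.
U has just one choice, so U = 8. Eliminate 8 elsewhere: Q, T.
T must be 4 (only option left). Eliminate 4 elsewhere: Q.
Determined: O=5, T=4, U=8. The other variables each still have more than one consistent value. That makes 3.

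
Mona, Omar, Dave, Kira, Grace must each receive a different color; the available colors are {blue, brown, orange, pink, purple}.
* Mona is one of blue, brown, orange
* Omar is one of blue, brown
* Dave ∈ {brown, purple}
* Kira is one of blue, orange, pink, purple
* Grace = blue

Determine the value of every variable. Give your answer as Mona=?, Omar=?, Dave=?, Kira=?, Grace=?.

Mona=orange, Omar=brown, Dave=purple, Kira=pink, Grace=blue

Grace must be blue (only option left). Strike blue from Mona, Omar, Kira.
Omar's domain is down to {brown}, so Omar = brown. So Mona, Dave can't be brown.
Dave's domain is down to {purple}, so Dave = purple. Eliminate purple elsewhere: Kira.
Mona has just one choice, so Mona = orange. Eliminate orange elsewhere: Kira.
Kira has just one choice, so Kira = pink.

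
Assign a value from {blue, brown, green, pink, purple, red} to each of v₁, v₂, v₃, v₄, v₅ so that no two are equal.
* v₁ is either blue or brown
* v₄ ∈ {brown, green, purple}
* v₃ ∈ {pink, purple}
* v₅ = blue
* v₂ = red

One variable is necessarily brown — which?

v₁

v₂'s domain is down to {red}, so v₂ = red.
v₅ has just one choice, so v₅ = blue. So v₁ can't be blue.
So brown goes to v₁.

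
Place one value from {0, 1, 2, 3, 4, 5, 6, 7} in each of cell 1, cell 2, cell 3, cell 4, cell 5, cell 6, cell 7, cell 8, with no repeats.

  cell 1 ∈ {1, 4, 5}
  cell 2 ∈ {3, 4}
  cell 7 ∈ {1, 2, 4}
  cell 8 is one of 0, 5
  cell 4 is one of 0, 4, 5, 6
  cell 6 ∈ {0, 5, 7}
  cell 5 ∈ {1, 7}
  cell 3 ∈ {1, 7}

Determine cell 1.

4

Among the 8 variables, 2 fits only cell 7 (and all 8 values in {0, 1, 2, 3, 4, 5, 6, 7} must be used), so cell 7 = 2.
The 7 still-open variables together cover exactly {0, 1, 3, 4, 5, 6, 7} — 7 values for 7 variables — and 3 appears only in cell 2's list, so cell 2 = 3.
The 6 still-open variables draw from only 6 values {0, 1, 4, 5, 6, 7}, so each is used; only cell 4 can be 6, hence cell 4 = 6.
The 5 still-open variables together cover exactly {0, 1, 4, 5, 7} — 5 values for 5 variables — and 4 appears only in cell 1's list, so cell 1 = 4.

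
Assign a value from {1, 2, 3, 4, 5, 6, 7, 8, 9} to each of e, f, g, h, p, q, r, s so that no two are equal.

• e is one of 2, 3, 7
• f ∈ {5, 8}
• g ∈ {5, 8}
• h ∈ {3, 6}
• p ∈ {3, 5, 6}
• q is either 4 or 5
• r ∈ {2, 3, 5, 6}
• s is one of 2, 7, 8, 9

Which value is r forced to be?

Among the 8 variables, 4 fits only q (and all 8 values in {2, 3, 4, 5, 6, 7, 8, 9} must be used), so q = 4.
The 7 still-open variables draw from only 7 values {2, 3, 5, 6, 7, 8, 9}, so each is used; only s can be 9, hence s = 9.
The 6 still-open variables draw from only 6 values {2, 3, 5, 6, 7, 8}, so each is used; only e can be 7, hence e = 7.
Among the 5 still-open variables, 2 fits only r (and all 5 values in {2, 3, 5, 6, 8} must be used), so r = 2.

2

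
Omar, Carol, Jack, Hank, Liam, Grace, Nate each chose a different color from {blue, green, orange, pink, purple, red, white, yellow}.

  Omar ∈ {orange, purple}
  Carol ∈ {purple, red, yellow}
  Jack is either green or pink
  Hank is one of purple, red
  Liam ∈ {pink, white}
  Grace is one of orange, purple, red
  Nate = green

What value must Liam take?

white

Nate has just one choice, so Nate = green. Remove green from Jack.
Jack has just one choice, so Jack = pink. Strike pink from Liam.
So Liam = white.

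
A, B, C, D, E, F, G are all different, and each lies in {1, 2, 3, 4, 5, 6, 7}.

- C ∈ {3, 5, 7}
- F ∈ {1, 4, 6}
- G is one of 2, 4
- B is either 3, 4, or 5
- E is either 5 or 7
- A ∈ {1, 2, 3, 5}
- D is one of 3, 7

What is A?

1

Among the 7 variables, 6 fits only F (and all 7 values in {1, 2, 3, 4, 5, 6, 7} must be used), so F = 6.
Among the 6 still-open variables, 1 fits only A (and all 6 values in {1, 2, 3, 4, 5, 7} must be used), so A = 1.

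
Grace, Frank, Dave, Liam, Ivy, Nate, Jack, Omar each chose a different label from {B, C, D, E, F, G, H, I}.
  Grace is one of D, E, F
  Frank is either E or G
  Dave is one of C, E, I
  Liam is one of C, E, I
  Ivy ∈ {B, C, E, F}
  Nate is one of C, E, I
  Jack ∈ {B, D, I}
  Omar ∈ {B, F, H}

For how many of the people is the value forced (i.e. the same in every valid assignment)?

2

Among the 8 variables, G fits only Frank (and all 8 values in {B, C, D, E, F, G, H, I} must be used), so Frank = G.
The 7 still-open variables together cover exactly {B, C, D, E, F, H, I} — 7 values for 7 variables — and H appears only in Omar's list, so Omar = H.
The 3 variables Dave, Liam, Nate are confined to {C, E, I}, which locks those values in; drop them from Grace, Ivy, Jack.
Determined: Frank=G, Omar=H. The other people each still have more than one consistent value. That makes 2.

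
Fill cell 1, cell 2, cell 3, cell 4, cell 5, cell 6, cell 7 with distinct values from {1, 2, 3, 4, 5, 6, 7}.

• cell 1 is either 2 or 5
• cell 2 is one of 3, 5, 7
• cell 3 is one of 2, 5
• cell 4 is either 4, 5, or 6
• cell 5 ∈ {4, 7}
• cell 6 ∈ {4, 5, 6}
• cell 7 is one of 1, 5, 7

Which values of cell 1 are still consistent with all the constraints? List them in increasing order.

Among the 7 variables, 1 fits only cell 7 (and all 7 values in {1, 2, 3, 4, 5, 6, 7} must be used), so cell 7 = 1.
The 6 still-open variables draw from only 6 values {2, 3, 4, 5, 6, 7}, so each is used; only cell 2 can be 3, hence cell 2 = 3.
The 5 still-open variables draw from only 5 values {2, 4, 5, 6, 7}, so each is used; only cell 5 can be 7, hence cell 5 = 7.
cell 1 and cell 3 share exactly the 2 values {2, 5}; by pigeonhole those values go to them, so strike 2, 5 from cell 4, cell 6.
No further eliminations apply; cell 1 can still be any of 2, 5.

2, 5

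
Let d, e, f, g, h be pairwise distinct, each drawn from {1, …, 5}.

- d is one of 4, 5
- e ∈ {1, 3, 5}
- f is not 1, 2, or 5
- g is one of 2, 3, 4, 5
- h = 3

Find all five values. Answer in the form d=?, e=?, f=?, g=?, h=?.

h must be 3 (only option left). So e, f, g can't be 3.
f has just one choice, so f = 4. Remove 4 from d, g.
d must be 5 (only option left). Remove 5 from e, g.
e has just one choice, so e = 1.
g must be 2 (only option left).

d=5, e=1, f=4, g=2, h=3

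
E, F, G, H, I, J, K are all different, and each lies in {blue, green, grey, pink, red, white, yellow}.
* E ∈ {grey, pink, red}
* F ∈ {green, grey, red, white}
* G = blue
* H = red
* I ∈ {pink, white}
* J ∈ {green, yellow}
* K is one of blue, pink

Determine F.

G must be blue (only option left). So K can't be blue.
That leaves H = red. Eliminate red elsewhere: E, F.
K's domain is down to {pink}, so K = pink. Eliminate pink elsewhere: E, I.
E's domain is down to {grey}, so E = grey. So F can't be grey.
That leaves I = white. Strike white from F.
So F = green.

green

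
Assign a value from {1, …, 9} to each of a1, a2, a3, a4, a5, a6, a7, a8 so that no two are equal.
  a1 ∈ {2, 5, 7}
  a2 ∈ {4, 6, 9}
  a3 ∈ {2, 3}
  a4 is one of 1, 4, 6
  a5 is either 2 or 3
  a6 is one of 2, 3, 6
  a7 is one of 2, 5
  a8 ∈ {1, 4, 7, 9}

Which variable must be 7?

a3 and a5 between them cover only {2, 3} — a naked pair. Remove those values from a1, a6, a7.
That leaves a6 = 6. Strike 6 from a2, a4.
a7's domain is down to {5}, so a7 = 5. So a1 can't be 5.

a1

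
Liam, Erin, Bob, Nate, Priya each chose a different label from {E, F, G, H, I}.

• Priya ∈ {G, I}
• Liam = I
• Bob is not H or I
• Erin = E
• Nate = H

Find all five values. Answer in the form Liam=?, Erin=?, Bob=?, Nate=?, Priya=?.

Liam=I, Erin=E, Bob=F, Nate=H, Priya=G

Liam's domain is down to {I}, so Liam = I. Remove I from Priya.
Erin must be E (only option left). So Bob can't be E.
Nate's domain is down to {H}, so Nate = H.
Priya's domain is down to {G}, so Priya = G. Remove G from Bob.
Bob's domain is down to {F}, so Bob = F.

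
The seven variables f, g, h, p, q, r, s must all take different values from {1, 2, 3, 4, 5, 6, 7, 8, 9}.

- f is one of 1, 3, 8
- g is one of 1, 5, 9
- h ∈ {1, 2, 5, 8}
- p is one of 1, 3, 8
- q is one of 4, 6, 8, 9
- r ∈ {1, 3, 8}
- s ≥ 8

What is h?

f, p, r share exactly the 3 values {1, 3, 8}; by pigeonhole those values go to them, so strike 1, 3, 8 from g, h, q, s.
s must be 9 (only option left). Eliminate 9 elsewhere: g, q.
g has just one choice, so g = 5. Remove 5 from h.
So h = 2.

2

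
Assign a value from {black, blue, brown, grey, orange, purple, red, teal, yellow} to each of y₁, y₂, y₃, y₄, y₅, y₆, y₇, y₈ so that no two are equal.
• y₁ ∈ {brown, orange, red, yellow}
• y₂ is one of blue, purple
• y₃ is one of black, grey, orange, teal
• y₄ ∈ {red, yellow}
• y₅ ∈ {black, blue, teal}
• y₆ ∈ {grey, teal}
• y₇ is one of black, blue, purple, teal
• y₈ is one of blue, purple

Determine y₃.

The 2 variables y₂ and y₈ are confined to {blue, purple}, which locks those values in; drop them from y₅, y₇.
The 2 variables y₅ and y₇ are confined to {black, teal}, which locks those values in; drop them from y₃, y₆.
y₆'s domain is down to {grey}, so y₆ = grey. So y₃ can't be grey.
So y₃ = orange.

orange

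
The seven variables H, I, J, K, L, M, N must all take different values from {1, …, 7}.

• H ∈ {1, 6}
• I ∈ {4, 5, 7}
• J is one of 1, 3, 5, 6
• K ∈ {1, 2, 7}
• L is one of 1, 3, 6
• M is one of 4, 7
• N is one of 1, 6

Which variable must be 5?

The 7 variables together cover exactly {1, 2, 3, 4, 5, 6, 7} — 7 values for 7 variables — and 2 appears only in K's list, so K = 2.
H and N share exactly the 2 values {1, 6}; by pigeonhole those values go to them, so strike 1, 6 from J, L.
That leaves L = 3. So J can't be 3.
So 5 goes to J.

J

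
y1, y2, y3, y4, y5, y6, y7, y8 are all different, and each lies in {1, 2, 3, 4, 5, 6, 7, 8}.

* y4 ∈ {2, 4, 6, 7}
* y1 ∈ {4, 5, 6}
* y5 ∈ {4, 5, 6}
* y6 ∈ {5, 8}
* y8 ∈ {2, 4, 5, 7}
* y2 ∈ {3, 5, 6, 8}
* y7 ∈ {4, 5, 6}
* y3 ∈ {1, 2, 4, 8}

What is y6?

8

Among the 8 variables, 1 fits only y3 (and all 8 values in {1, 2, 3, 4, 5, 6, 7, 8} must be used), so y3 = 1.
Among the 7 still-open variables, 3 fits only y2 (and all 7 values in {2, 3, 4, 5, 6, 7, 8} must be used), so y2 = 3.
Among the 6 still-open variables, 8 fits only y6 (and all 6 values in {2, 4, 5, 6, 7, 8} must be used), so y6 = 8.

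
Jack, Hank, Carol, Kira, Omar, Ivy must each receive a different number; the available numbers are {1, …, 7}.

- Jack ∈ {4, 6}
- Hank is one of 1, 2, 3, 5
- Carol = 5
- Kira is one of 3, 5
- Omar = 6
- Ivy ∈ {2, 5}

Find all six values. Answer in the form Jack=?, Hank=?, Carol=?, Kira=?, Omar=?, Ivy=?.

Carol must be 5 (only option left). So Hank, Kira, Ivy can't be 5.
That leaves Kira = 3. Remove 3 from Hank.
That leaves Omar = 6. Eliminate 6 elsewhere: Jack.
That leaves Ivy = 2. Remove 2 from Hank.
That leaves Jack = 4.
Hank has just one choice, so Hank = 1.

Jack=4, Hank=1, Carol=5, Kira=3, Omar=6, Ivy=2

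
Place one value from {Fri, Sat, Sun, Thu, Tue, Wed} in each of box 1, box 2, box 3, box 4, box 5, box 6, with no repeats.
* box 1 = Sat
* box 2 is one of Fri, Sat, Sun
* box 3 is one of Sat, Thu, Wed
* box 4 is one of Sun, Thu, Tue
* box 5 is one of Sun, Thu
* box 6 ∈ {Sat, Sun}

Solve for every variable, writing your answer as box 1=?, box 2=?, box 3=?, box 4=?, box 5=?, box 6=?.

box 1's domain is down to {Sat}, so box 1 = Sat. So box 2, box 3, box 6 can't be Sat.
box 6's domain is down to {Sun}, so box 6 = Sun. Strike Sun from box 2, box 4, box 5.
box 2's domain is down to {Fri}, so box 2 = Fri.
That leaves box 5 = Thu. So box 3, box 4 can't be Thu.
box 3 must be Wed (only option left).
box 4's domain is down to {Tue}, so box 4 = Tue.

box 1=Sat, box 2=Fri, box 3=Wed, box 4=Tue, box 5=Thu, box 6=Sun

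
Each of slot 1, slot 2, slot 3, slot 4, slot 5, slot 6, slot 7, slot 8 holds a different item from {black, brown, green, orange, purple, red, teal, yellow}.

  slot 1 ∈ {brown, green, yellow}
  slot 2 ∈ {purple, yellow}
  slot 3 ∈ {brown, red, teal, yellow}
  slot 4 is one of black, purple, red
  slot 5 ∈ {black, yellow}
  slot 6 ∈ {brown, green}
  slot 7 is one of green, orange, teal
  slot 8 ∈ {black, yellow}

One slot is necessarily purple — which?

slot 2

Among the 8 variables, orange fits only slot 7 (and all 8 values in {black, brown, green, orange, purple, red, teal, yellow} must be used), so slot 7 = orange.
The 7 still-open variables together cover exactly {black, brown, green, purple, red, teal, yellow} — 7 values for 7 variables — and teal appears only in slot 3's list, so slot 3 = teal.
The 6 still-open variables draw from only 6 values {black, brown, green, purple, red, yellow}, so each is used; only slot 4 can be red, hence slot 4 = red.
The 5 still-open variables draw from only 5 values {black, brown, green, purple, yellow}, so each is used; only slot 2 can be purple, hence slot 2 = purple.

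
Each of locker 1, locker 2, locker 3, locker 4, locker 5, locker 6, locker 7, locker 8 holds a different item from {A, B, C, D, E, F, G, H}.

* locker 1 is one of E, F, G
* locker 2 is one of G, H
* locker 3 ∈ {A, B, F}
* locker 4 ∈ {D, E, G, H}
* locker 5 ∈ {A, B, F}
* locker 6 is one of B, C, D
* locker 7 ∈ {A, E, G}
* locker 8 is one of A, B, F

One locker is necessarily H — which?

locker 2

The 8 variables draw from only 8 values {A, B, C, D, E, F, G, H}, so each is used; only locker 6 can be C, hence locker 6 = C.
Among the 7 still-open variables, D fits only locker 4 (and all 7 values in {A, B, D, E, F, G, H} must be used), so locker 4 = D.
The 6 still-open variables together cover exactly {A, B, E, F, G, H} — 6 values for 6 variables — and H appears only in locker 2's list, so locker 2 = H.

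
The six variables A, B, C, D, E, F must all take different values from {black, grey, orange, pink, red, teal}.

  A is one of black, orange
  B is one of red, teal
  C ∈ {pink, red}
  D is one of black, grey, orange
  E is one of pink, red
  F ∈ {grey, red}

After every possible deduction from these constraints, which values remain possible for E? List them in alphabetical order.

pink, red

The 6 variables draw from only 6 values {black, grey, orange, pink, red, teal}, so each is used; only B can be teal, hence B = teal.
C and E between them cover only {pink, red} — a naked pair. Remove those values from F.
F has just one choice, so F = grey. Eliminate grey elsewhere: D.
No further eliminations apply; E can still be any of pink, red.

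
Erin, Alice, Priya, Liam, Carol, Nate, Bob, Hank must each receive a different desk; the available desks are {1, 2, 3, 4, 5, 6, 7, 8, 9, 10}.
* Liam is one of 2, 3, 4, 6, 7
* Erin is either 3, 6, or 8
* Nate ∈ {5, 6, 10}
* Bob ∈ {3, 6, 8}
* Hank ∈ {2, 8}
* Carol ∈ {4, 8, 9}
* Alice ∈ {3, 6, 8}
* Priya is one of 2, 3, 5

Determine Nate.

10

The 3 variables Erin, Alice, Bob are confined to {3, 6, 8}, which locks those values in; drop them from Priya, Liam, Carol, Nate, Hank.
That leaves Hank = 2. So Priya, Liam can't be 2.
Priya must be 5 (only option left). Eliminate 5 elsewhere: Nate.
So Nate = 10.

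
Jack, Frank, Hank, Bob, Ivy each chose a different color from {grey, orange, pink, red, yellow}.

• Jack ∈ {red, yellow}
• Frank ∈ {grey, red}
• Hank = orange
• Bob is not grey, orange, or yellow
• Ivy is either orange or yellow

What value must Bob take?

pink

Hank must be orange (only option left). Eliminate orange elsewhere: Ivy.
Ivy has just one choice, so Ivy = yellow. Eliminate yellow elsewhere: Jack.
That leaves Jack = red. So Frank, Bob can't be red.
So Bob = pink.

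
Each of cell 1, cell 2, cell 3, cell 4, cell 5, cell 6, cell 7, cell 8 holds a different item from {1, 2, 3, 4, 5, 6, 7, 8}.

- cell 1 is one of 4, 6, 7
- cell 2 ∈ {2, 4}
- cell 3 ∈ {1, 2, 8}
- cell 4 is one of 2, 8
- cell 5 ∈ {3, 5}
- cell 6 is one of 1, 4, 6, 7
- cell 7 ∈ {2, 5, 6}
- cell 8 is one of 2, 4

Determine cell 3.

The 8 variables together cover exactly {1, 2, 3, 4, 5, 6, 7, 8} — 8 values for 8 variables — and 3 appears only in cell 5's list, so cell 5 = 3.
The 7 still-open variables draw from only 7 values {1, 2, 4, 5, 6, 7, 8}, so each is used; only cell 7 can be 5, hence cell 7 = 5.
cell 2 and cell 8 share exactly the 2 values {2, 4}; by pigeonhole those values go to them, so strike 2, 4 from cell 1, cell 3, cell 4, cell 6.
cell 4's domain is down to {8}, so cell 4 = 8. Strike 8 from cell 3.
So cell 3 = 1.

1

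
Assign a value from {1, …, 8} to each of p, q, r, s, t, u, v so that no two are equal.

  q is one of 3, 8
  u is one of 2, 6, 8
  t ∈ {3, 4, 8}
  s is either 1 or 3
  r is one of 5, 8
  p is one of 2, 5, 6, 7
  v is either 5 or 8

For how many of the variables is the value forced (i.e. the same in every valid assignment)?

r and v between them cover only {5, 8} — a naked pair. Remove those values from p, q, t, u.
That leaves q = 3. Eliminate 3 elsewhere: s, t.
s has just one choice, so s = 1.
t's domain is down to {4}, so t = 4.
Determined: q=3, s=1, t=4. The other variables each still have more than one consistent value. That makes 3.

3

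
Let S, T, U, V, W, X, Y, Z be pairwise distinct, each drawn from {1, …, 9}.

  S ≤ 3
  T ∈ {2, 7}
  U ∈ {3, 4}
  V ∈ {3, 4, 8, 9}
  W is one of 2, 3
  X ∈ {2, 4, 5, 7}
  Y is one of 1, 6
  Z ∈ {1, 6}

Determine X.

The 2 variables Y and Z are confined to {1, 6}, which locks those values in; drop them from S.
The 2 variables S and W are confined to {2, 3}, which locks those values in; drop them from T, U, V, X.
T's domain is down to {7}, so T = 7. Strike 7 from X.
U must be 4 (only option left). Eliminate 4 elsewhere: V, X.
So X = 5.

5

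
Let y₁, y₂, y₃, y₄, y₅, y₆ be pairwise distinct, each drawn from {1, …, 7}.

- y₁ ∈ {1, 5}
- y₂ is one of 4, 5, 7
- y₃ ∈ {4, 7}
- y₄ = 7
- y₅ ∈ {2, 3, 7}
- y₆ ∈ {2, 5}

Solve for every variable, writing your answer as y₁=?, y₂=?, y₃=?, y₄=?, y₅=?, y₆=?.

y₁=1, y₂=5, y₃=4, y₄=7, y₅=3, y₆=2

y₄ must be 7 (only option left). Strike 7 from y₂, y₃, y₅.
y₃ must be 4 (only option left). Strike 4 from y₂.
That leaves y₂ = 5. Eliminate 5 elsewhere: y₁, y₆.
y₆'s domain is down to {2}, so y₆ = 2. So y₅ can't be 2.
y₁'s domain is down to {1}, so y₁ = 1.
y₅'s domain is down to {3}, so y₅ = 3.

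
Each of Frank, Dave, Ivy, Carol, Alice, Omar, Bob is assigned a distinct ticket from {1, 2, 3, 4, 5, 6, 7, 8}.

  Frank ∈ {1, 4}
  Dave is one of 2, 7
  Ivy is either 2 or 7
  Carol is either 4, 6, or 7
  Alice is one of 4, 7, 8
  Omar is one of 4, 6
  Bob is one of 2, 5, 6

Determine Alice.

The 7 variables together cover exactly {1, 2, 4, 5, 6, 7, 8} — 7 values for 7 variables — and 1 appears only in Frank's list, so Frank = 1.
The 6 still-open variables together cover exactly {2, 4, 5, 6, 7, 8} — 6 values for 6 variables — and 5 appears only in Bob's list, so Bob = 5.
Among the 5 still-open variables, 8 fits only Alice (and all 5 values in {2, 4, 6, 7, 8} must be used), so Alice = 8.

8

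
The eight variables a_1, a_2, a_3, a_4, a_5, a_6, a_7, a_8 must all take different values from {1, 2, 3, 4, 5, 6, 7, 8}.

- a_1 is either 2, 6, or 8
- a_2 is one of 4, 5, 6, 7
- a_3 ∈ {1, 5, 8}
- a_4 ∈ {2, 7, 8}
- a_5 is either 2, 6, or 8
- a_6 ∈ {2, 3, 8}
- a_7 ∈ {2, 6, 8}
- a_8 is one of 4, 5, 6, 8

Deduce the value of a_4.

The 8 variables together cover exactly {1, 2, 3, 4, 5, 6, 7, 8} — 8 values for 8 variables — and 1 appears only in a_3's list, so a_3 = 1.
The 7 still-open variables draw from only 7 values {2, 3, 4, 5, 6, 7, 8}, so each is used; only a_6 can be 3, hence a_6 = 3.
a_1, a_5, a_7 between them cover only {2, 6, 8} — a naked triple. Remove those values from a_2, a_4, a_8.
So a_4 = 7.

7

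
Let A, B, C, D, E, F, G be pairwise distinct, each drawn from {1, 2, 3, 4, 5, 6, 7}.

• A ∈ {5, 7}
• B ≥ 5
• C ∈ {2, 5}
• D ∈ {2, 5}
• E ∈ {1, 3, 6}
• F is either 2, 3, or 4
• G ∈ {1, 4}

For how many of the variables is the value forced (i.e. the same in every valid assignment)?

C and D share exactly the 2 values {2, 5}; by pigeonhole those values go to them, so strike 2, 5 from A, B, F.
A has just one choice, so A = 7. So B can't be 7.
B's domain is down to {6}, so B = 6. So E can't be 6.
Determined: A=7, B=6. The other variables each still have more than one consistent value. That makes 2.

2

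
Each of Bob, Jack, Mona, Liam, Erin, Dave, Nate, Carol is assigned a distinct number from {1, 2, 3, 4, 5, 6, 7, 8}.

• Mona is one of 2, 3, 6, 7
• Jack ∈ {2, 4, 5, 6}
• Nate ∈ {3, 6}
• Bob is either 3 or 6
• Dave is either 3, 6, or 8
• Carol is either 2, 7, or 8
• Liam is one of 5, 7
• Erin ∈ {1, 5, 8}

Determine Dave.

8

The 8 variables together cover exactly {1, 2, 3, 4, 5, 6, 7, 8} — 8 values for 8 variables — and 1 appears only in Erin's list, so Erin = 1.
Among the 7 still-open variables, 4 fits only Jack (and all 7 values in {2, 3, 4, 5, 6, 7, 8} must be used), so Jack = 4.
Among the 6 still-open variables, 5 fits only Liam (and all 6 values in {2, 3, 5, 6, 7, 8} must be used), so Liam = 5.
The 2 variables Bob and Nate are confined to {3, 6}, which locks those values in; drop them from Mona, Dave.
So Dave = 8.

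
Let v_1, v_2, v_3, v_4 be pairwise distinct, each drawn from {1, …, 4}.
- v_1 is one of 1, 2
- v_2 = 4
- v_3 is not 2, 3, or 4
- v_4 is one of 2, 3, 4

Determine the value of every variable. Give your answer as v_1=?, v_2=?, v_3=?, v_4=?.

v_2 has just one choice, so v_2 = 4. Eliminate 4 elsewhere: v_4.
v_3 must be 1 (only option left). So v_1 can't be 1.
v_1's domain is down to {2}, so v_1 = 2. Remove 2 from v_4.
v_4 has just one choice, so v_4 = 3.

v_1=2, v_2=4, v_3=1, v_4=3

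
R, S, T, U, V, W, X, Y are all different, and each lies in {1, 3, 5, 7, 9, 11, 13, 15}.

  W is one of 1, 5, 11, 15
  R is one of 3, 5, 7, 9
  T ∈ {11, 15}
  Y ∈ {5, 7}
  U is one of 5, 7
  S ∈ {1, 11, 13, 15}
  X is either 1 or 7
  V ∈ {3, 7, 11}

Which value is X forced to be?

1

The 8 variables draw from only 8 values {1, 3, 5, 7, 9, 11, 13, 15}, so each is used; only R can be 9, hence R = 9.
Among the 7 still-open variables, 3 fits only V (and all 7 values in {1, 3, 5, 7, 11, 13, 15} must be used), so V = 3.
The 6 still-open variables draw from only 6 values {1, 5, 7, 11, 13, 15}, so each is used; only S can be 13, hence S = 13.
The 2 variables U and Y are confined to {5, 7}, which locks those values in; drop them from W, X.
So X = 1.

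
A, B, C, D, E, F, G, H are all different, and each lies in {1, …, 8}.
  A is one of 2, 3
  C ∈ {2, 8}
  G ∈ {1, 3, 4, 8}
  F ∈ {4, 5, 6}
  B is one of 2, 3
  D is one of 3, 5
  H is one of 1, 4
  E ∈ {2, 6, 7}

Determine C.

Among the 8 variables, 7 fits only E (and all 8 values in {1, 2, 3, 4, 5, 6, 7, 8} must be used), so E = 7.
Among the 7 still-open variables, 6 fits only F (and all 7 values in {1, 2, 3, 4, 5, 6, 8} must be used), so F = 6.
Among the 6 still-open variables, 5 fits only D (and all 6 values in {1, 2, 3, 4, 5, 8} must be used), so D = 5.
A and B between them cover only {2, 3} — a naked pair. Remove those values from C, G.
So C = 8.

8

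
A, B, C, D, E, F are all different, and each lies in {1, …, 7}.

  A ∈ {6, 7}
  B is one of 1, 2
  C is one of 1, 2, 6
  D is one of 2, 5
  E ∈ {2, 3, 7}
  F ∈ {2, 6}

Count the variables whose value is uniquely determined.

Among the 6 variables, 3 fits only E (and all 6 values in {1, 2, 3, 5, 6, 7} must be used), so E = 3.
The 5 still-open variables together cover exactly {1, 2, 5, 6, 7} — 5 values for 5 variables — and 5 appears only in D's list, so D = 5.
The 4 still-open variables draw from only 4 values {1, 2, 6, 7}, so each is used; only A can be 7, hence A = 7.
Determined: A=7, D=5, E=3. The other variables each still have more than one consistent value. That makes 3.

3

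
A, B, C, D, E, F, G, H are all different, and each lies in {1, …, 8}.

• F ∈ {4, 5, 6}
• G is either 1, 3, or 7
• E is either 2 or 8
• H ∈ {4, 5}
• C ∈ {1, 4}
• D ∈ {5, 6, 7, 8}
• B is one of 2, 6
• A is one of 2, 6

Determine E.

The 8 variables together cover exactly {1, 2, 3, 4, 5, 6, 7, 8} — 8 values for 8 variables — and 3 appears only in G's list, so G = 3.
The 7 still-open variables draw from only 7 values {1, 2, 4, 5, 6, 7, 8}, so each is used; only C can be 1, hence C = 1.
The 6 still-open variables together cover exactly {2, 4, 5, 6, 7, 8} — 6 values for 6 variables — and 7 appears only in D's list, so D = 7.
The 5 still-open variables together cover exactly {2, 4, 5, 6, 8} — 5 values for 5 variables — and 8 appears only in E's list, so E = 8.

8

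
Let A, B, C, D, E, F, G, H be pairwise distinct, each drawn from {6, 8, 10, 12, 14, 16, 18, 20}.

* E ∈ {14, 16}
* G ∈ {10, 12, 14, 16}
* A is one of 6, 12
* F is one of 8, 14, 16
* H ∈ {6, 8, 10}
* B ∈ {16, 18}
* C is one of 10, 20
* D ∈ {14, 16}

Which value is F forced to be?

8

The 8 variables together cover exactly {6, 8, 10, 12, 14, 16, 18, 20} — 8 values for 8 variables — and 18 appears only in B's list, so B = 18.
Among the 7 still-open variables, 20 fits only C (and all 7 values in {6, 8, 10, 12, 14, 16, 20} must be used), so C = 20.
D and E share exactly the 2 values {14, 16}; by pigeonhole those values go to them, so strike 14, 16 from F, G.
So F = 8.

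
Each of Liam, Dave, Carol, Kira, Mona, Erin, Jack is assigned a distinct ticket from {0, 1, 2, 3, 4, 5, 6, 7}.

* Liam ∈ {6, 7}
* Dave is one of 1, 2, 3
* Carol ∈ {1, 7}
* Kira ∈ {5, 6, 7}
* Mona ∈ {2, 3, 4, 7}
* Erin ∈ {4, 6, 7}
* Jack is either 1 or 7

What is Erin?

Among the 7 variables, 5 fits only Kira (and all 7 values in {1, 2, 3, 4, 5, 6, 7} must be used), so Kira = 5.
Carol and Jack share exactly the 2 values {1, 7}; by pigeonhole those values go to them, so strike 1, 7 from Liam, Dave, Mona, Erin.
That leaves Liam = 6. So Erin can't be 6.
So Erin = 4.

4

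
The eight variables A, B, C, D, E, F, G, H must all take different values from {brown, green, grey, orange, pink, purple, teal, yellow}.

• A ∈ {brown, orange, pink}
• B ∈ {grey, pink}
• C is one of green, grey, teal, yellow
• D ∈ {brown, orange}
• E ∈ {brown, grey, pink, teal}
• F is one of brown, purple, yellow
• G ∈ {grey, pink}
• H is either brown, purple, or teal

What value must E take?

teal

The 8 variables together cover exactly {brown, green, grey, orange, pink, purple, teal, yellow} — 8 values for 8 variables — and green appears only in C's list, so C = green.
Among the 7 still-open variables, yellow fits only F (and all 7 values in {brown, grey, orange, pink, purple, teal, yellow} must be used), so F = yellow.
Among the 6 still-open variables, purple fits only H (and all 6 values in {brown, grey, orange, pink, purple, teal} must be used), so H = purple.
The 5 still-open variables together cover exactly {brown, grey, orange, pink, teal} — 5 values for 5 variables — and teal appears only in E's list, so E = teal.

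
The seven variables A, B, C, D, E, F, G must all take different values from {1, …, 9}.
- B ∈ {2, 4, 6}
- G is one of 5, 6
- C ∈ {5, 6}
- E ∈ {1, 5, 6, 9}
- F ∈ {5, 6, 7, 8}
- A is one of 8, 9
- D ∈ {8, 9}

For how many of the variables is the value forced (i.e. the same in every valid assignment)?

A and D share exactly the 2 values {8, 9}; by pigeonhole those values go to them, so strike 8, 9 from E, F.
C and G share exactly the 2 values {5, 6}; by pigeonhole those values go to them, so strike 5, 6 from B, E, F.
That leaves E = 1.
F's domain is down to {7}, so F = 7.
Determined: E=1, F=7. The other variables each still have more than one consistent value. That makes 2.

2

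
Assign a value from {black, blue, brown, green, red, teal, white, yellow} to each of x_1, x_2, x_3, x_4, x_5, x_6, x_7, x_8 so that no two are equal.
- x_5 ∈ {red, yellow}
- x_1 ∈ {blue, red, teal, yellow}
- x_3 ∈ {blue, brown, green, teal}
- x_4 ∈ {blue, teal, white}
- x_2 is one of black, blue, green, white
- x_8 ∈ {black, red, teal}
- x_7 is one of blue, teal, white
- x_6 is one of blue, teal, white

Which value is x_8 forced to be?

black

The 8 variables together cover exactly {black, blue, brown, green, red, teal, white, yellow} — 8 values for 8 variables — and brown appears only in x_3's list, so x_3 = brown.
The 7 still-open variables together cover exactly {black, blue, green, red, teal, white, yellow} — 7 values for 7 variables — and green appears only in x_2's list, so x_2 = green.
Among the 6 still-open variables, black fits only x_8 (and all 6 values in {black, blue, red, teal, white, yellow} must be used), so x_8 = black.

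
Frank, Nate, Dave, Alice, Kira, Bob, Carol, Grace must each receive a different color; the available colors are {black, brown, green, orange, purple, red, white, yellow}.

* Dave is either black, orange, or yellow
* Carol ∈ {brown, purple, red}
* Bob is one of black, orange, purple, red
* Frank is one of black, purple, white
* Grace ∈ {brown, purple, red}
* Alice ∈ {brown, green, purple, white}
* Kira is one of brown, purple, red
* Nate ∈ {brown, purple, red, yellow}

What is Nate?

Among the 8 variables, green fits only Alice (and all 8 values in {black, brown, green, orange, purple, red, white, yellow} must be used), so Alice = green.
Among the 7 still-open variables, white fits only Frank (and all 7 values in {black, brown, orange, purple, red, white, yellow} must be used), so Frank = white.
Kira, Carol, Grace between them cover only {brown, purple, red} — a naked triple. Remove those values from Nate, Bob.
So Nate = yellow.

yellow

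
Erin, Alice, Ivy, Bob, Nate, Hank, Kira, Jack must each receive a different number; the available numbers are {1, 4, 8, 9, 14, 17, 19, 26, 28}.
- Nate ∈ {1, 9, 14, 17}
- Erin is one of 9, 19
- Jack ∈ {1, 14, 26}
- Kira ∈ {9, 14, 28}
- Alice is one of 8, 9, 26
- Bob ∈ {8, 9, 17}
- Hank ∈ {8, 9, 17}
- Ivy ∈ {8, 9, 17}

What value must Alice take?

26

The 8 variables draw from only 8 values {1, 8, 9, 14, 17, 19, 26, 28}, so each is used; only Erin can be 19, hence Erin = 19.
The 7 still-open variables together cover exactly {1, 8, 9, 14, 17, 26, 28} — 7 values for 7 variables — and 28 appears only in Kira's list, so Kira = 28.
Ivy, Bob, Hank share exactly the 3 values {8, 9, 17}; by pigeonhole those values go to them, so strike 8, 9, 17 from Alice, Nate.
So Alice = 26.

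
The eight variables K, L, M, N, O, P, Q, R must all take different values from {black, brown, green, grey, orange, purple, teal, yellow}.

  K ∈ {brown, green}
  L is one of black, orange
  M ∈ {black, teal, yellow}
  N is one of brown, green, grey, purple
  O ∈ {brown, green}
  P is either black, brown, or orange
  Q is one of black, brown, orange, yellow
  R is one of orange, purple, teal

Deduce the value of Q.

The 8 variables together cover exactly {black, brown, green, grey, orange, purple, teal, yellow} — 8 values for 8 variables — and grey appears only in N's list, so N = grey.
The 7 still-open variables draw from only 7 values {black, brown, green, orange, purple, teal, yellow}, so each is used; only R can be purple, hence R = purple.
The 6 still-open variables draw from only 6 values {black, brown, green, orange, teal, yellow}, so each is used; only M can be teal, hence M = teal.
The 5 still-open variables together cover exactly {black, brown, green, orange, yellow} — 5 values for 5 variables — and yellow appears only in Q's list, so Q = yellow.

yellow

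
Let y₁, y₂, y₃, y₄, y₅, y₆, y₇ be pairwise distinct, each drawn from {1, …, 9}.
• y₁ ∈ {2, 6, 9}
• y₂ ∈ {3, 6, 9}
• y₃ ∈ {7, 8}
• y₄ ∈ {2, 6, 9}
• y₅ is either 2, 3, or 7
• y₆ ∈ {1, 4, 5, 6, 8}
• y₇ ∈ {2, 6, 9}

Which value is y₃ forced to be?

y₁, y₄, y₇ between them cover only {2, 6, 9} — a naked triple. Remove those values from y₂, y₅, y₆.
y₂ must be 3 (only option left). So y₅ can't be 3.
That leaves y₅ = 7. Strike 7 from y₃.
So y₃ = 8.

8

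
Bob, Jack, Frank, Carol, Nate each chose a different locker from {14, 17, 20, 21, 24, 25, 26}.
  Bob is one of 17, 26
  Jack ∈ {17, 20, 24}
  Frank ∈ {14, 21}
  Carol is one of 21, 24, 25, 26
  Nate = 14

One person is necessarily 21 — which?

Frank

Nate's domain is down to {14}, so Nate = 14. Eliminate 14 elsewhere: Frank.
So 21 goes to Frank.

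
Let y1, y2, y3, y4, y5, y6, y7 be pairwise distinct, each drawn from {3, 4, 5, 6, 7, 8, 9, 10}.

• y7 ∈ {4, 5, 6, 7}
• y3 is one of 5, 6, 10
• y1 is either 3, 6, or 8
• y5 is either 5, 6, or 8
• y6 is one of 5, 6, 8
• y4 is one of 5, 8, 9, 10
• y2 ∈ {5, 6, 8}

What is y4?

9

y2, y5, y6 share exactly the 3 values {5, 6, 8}; by pigeonhole those values go to them, so strike 5, 6, 8 from y1, y3, y4, y7.
y1's domain is down to {3}, so y1 = 3.
That leaves y3 = 10. Eliminate 10 elsewhere: y4.
So y4 = 9.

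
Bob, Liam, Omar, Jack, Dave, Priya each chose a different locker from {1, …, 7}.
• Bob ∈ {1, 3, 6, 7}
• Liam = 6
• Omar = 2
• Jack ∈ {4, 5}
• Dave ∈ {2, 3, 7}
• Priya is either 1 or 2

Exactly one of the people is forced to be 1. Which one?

Priya

Liam's domain is down to {6}, so Liam = 6. Remove 6 from Bob.
Omar has just one choice, so Omar = 2. Remove 2 from Dave, Priya.
So 1 goes to Priya.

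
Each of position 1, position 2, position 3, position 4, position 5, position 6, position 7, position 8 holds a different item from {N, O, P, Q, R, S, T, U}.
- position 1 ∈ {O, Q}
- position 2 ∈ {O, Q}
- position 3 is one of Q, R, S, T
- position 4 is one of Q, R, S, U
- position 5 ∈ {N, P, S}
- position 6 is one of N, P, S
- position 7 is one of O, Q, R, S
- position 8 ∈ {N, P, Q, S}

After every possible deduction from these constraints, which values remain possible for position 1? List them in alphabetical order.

O, Q

Among the 8 variables, T fits only position 3 (and all 8 values in {N, O, P, Q, R, S, T, U} must be used), so position 3 = T.
The 7 still-open variables draw from only 7 values {N, O, P, Q, R, S, U}, so each is used; only position 4 can be U, hence position 4 = U.
Among the 6 still-open variables, R fits only position 7 (and all 6 values in {N, O, P, Q, R, S} must be used), so position 7 = R.
The 2 variables position 1 and position 2 are confined to {O, Q}, which locks those values in; drop them from position 8.
No further eliminations apply; position 1 can still be any of O, Q.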